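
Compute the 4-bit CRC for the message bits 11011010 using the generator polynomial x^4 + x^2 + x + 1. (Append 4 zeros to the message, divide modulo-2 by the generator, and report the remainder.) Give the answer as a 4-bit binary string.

0010

Append 4 zeros: 110110100000. Divide by 10111 (XOR where the leading bit is 1):
  pos 0: 11011 XOR 10111 = 01100
  pos 1: 11000 XOR 10111 = 01111
  pos 2: 11111 XOR 10111 = 01000
  pos 3: 10000 XOR 10111 = 00111
  pos 5: 11100 XOR 10111 = 01011
  pos 6: 10110 XOR 10111 = 00001
Remainder (last 4 bits) = 0010. This is the CRC / FCS.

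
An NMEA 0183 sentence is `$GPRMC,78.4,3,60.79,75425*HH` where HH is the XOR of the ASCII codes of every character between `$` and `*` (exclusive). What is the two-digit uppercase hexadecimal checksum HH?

XOR the ASCII codes of the payload characters:
  'G' = 0x47 → acc = 0x47
  'P' = 0x50 → acc = 0x17
  'R' = 0x52 → acc = 0x45
  'M' = 0x4D → acc = 0x08
  'C' = 0x43 → acc = 0x4B
  ',' = 0x2C → acc = 0x67
  '7' = 0x37 → acc = 0x50
  '8' = 0x38 → acc = 0x68
  '.' = 0x2E → acc = 0x46
  '4' = 0x34 → acc = 0x72
  ',' = 0x2C → acc = 0x5E
  '3' = 0x33 → acc = 0x6D
  ',' = 0x2C → acc = 0x41
  '6' = 0x36 → acc = 0x77
  '0' = 0x30 → acc = 0x47
  '.' = 0x2E → acc = 0x69
  '7' = 0x37 → acc = 0x5E
  '9' = 0x39 → acc = 0x67
  ',' = 0x2C → acc = 0x4B
  '7' = 0x37 → acc = 0x7C
  '5' = 0x35 → acc = 0x49
  '4' = 0x34 → acc = 0x7D
  '2' = 0x32 → acc = 0x4F
  '5' = 0x35 → acc = 0x7A
Checksum = 0x7A.

7A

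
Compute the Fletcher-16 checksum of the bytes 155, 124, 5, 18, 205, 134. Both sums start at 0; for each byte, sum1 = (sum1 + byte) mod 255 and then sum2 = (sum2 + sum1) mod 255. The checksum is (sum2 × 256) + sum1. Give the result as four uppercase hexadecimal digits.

Running sums (mod 255):
  after byte 0 (155): sum1=155, sum2=155
  after byte 1 (124): sum1=24, sum2=179
  after byte 2 (5): sum1=29, sum2=208
  after byte 3 (18): sum1=47, sum2=0
  after byte 4 (205): sum1=252, sum2=252
  after byte 5 (134): sum1=131, sum2=128
Checksum = sum2·256 + sum1 = 128·256 + 131 = 32899 = 0x8083.

8083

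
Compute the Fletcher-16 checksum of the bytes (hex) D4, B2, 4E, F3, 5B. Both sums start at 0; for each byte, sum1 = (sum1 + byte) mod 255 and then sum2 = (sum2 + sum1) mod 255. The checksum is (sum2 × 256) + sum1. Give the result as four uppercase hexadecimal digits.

Running sums (mod 255):
  after byte 0 (D4): sum1=212, sum2=212
  after byte 1 (B2): sum1=135, sum2=92
  after byte 2 (4E): sum1=213, sum2=50
  after byte 3 (F3): sum1=201, sum2=251
  after byte 4 (5B): sum1=37, sum2=33
Checksum = sum2·256 + sum1 = 33·256 + 37 = 8485 = 0x2125.

2125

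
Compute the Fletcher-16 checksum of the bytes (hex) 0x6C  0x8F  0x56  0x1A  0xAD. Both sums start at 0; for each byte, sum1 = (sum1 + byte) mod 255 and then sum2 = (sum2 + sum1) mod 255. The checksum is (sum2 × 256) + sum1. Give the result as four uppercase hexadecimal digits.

Running sums (mod 255):
  after byte 0 (0x6C): sum1=108, sum2=108
  after byte 1 (0x8F): sum1=251, sum2=104
  after byte 2 (0x56): sum1=82, sum2=186
  after byte 3 (0x1A): sum1=108, sum2=39
  after byte 4 (0xAD): sum1=26, sum2=65
Checksum = sum2·256 + sum1 = 65·256 + 26 = 16666 = 0x411A.

411A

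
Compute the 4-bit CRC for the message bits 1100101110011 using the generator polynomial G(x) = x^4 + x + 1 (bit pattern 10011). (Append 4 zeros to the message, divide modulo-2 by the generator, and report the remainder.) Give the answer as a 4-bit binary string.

Append 4 zeros: 11001011100110000. Divide by 10011 (XOR where the leading bit is 1):
  pos 0: 11001 XOR 10011 = 01010
  pos 1: 10100 XOR 10011 = 00111
  pos 3: 11111 XOR 10011 = 01100
  pos 4: 11001 XOR 10011 = 01010
  pos 5: 10100 XOR 10011 = 00111
  pos 7: 11101 XOR 10011 = 01110
  pos 8: 11101 XOR 10011 = 01110
  pos 9: 11100 XOR 10011 = 01111
  pos 10: 11110 XOR 10011 = 01101
  pos 11: 11010 XOR 10011 = 01001
  pos 12: 10010 XOR 10011 = 00001
Remainder (last 4 bits) = 0001. This is the CRC / FCS.

0001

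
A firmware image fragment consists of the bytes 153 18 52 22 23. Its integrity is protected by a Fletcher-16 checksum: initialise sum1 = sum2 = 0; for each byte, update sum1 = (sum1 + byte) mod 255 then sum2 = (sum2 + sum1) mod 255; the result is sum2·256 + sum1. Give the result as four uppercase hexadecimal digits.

Running sums (mod 255):
  after byte 0 (153): sum1=153, sum2=153
  after byte 1 (18): sum1=171, sum2=69
  after byte 2 (52): sum1=223, sum2=37
  after byte 3 (22): sum1=245, sum2=27
  after byte 4 (23): sum1=13, sum2=40
Checksum = sum2·256 + sum1 = 40·256 + 13 = 10253 = 0x280D.

280D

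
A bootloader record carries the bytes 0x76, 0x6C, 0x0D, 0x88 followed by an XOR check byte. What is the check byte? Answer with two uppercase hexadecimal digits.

XOR the bytes together:
  start with 0x76
  0x76 ⊕ 0x6C = 0x1A
  0x1A ⊕ 0x0D = 0x17
  0x17 ⊕ 0x88 = 0x9F

9F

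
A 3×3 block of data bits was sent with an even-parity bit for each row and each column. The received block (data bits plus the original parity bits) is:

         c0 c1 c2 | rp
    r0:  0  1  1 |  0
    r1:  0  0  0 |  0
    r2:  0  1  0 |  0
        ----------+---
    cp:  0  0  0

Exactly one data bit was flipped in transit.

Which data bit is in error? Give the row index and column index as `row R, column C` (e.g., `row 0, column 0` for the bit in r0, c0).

row 2, column 2

Recompute each row's even parity and compare to rp:
  r0: data parity 0, sent rp 0 → ok
  r1: data parity 0, sent rp 0 → ok
  r2: data parity 1, sent rp 0 → mismatch
Recompute each column's even parity and compare to cp:
  c0: data parity 0, sent cp 0 → ok
  c1: data parity 0, sent cp 0 → ok
  c2: data parity 1, sent cp 0 → mismatch
Exactly one row (r2) and one column (c2) fail → the flipped bit is at their intersection.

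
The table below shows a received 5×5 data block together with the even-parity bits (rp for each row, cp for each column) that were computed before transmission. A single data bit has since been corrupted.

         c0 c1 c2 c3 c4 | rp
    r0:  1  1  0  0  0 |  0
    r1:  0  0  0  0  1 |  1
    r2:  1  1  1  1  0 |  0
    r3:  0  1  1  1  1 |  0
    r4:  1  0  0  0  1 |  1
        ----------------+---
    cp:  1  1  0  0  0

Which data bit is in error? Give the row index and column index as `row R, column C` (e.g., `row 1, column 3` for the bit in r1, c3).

row 4, column 4

Recompute each row's even parity and compare to rp:
  r0: data parity 0, sent rp 0 → ok
  r1: data parity 1, sent rp 1 → ok
  r2: data parity 0, sent rp 0 → ok
  r3: data parity 0, sent rp 0 → ok
  r4: data parity 0, sent rp 1 → mismatch
Recompute each column's even parity and compare to cp:
  c0: data parity 1, sent cp 1 → ok
  c1: data parity 1, sent cp 1 → ok
  c2: data parity 0, sent cp 0 → ok
  c3: data parity 0, sent cp 0 → ok
  c4: data parity 1, sent cp 0 → mismatch
Exactly one row (r4) and one column (c4) fail → the flipped bit is at their intersection.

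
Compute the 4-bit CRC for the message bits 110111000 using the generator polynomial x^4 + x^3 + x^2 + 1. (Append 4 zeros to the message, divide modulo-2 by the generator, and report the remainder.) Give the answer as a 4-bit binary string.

Append 4 zeros: 1101110000000. Divide by 11101 (XOR where the leading bit is 1):
  pos 0: 11011 XOR 11101 = 00110
  pos 2: 11010 XOR 11101 = 00111
  pos 4: 11100 XOR 11101 = 00001
  pos 8: 10000 XOR 11101 = 01101
Remainder (last 4 bits) = 1101. This is the CRC / FCS.

1101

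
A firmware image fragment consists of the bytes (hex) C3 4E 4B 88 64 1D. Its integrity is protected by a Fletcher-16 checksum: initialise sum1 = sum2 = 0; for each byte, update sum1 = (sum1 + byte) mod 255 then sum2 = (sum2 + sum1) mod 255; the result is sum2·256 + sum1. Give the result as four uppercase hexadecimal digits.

CA67

Running sums (mod 255):
  after byte 0 (C3): sum1=195, sum2=195
  after byte 1 (4E): sum1=18, sum2=213
  after byte 2 (4B): sum1=93, sum2=51
  after byte 3 (88): sum1=229, sum2=25
  after byte 4 (64): sum1=74, sum2=99
  after byte 5 (1D): sum1=103, sum2=202
Checksum = sum2·256 + sum1 = 202·256 + 103 = 51815 = 0xCA67.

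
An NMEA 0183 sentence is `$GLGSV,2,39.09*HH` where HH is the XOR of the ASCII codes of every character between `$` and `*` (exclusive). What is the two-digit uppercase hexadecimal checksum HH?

XOR the ASCII codes of the payload characters:
  'G' = 0x47 → acc = 0x47
  'L' = 0x4C → acc = 0x0B
  'G' = 0x47 → acc = 0x4C
  'S' = 0x53 → acc = 0x1F
  'V' = 0x56 → acc = 0x49
  ',' = 0x2C → acc = 0x65
  '2' = 0x32 → acc = 0x57
  ',' = 0x2C → acc = 0x7B
  '3' = 0x33 → acc = 0x48
  '9' = 0x39 → acc = 0x71
  '.' = 0x2E → acc = 0x5F
  '0' = 0x30 → acc = 0x6F
  '9' = 0x39 → acc = 0x56
Checksum = 0x56.

56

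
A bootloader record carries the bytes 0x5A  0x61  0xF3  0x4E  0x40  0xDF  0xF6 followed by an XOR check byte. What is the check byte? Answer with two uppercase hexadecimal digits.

XOR the bytes together:
  start with 0x5A
  0x5A ⊕ 0x61 = 0x3B
  0x3B ⊕ 0xF3 = 0xC8
  0xC8 ⊕ 0x4E = 0x86
  0x86 ⊕ 0x40 = 0xC6
  0xC6 ⊕ 0xDF = 0x19
  0x19 ⊕ 0xF6 = 0xEF

EF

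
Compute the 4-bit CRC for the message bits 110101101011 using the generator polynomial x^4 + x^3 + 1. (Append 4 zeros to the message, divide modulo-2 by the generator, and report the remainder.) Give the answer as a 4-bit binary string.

0100

Append 4 zeros: 1101011010110000. Divide by 11001 (XOR where the leading bit is 1):
  pos 0: 11010 XOR 11001 = 00011
  pos 3: 11110 XOR 11001 = 00111
  pos 5: 11110 XOR 11001 = 00111
  pos 7: 11111 XOR 11001 = 00110
  pos 9: 11000 XOR 11001 = 00001
Remainder (last 4 bits) = 0100. This is the CRC / FCS.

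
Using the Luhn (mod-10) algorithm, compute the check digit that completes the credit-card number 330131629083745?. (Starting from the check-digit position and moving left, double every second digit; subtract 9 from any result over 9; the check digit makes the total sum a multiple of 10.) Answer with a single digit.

9

Partial digits right→left: 5 4 7 3 8 0 9 2 6 1 3 1 0 3 3
Double every second digit counting from the check-digit position (so the 1st, 3rd, 5th, ... of the partial from the right).
  doubled (with −9 where >9): 1 5 7 9 3 6 0 6 → sum 37
  kept as-is: 4 3 0 2 1 1 3 → sum 14
Total = 37 + 14 = 51.
Check digit = (10 − (51 mod 10)) mod 10 = 9.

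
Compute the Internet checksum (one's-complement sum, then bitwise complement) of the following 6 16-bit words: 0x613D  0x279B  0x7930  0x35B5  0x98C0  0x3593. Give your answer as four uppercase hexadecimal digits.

F9ED

One's-complement addition (fold any carry out of bit 15 back into bit 0):
  0x613D + 0x279B = 0x088D8
  0x88D8 + 0x7930 = 0x10208 → wrap carry → 0x0209
  0x0209 + 0x35B5 = 0x037BE
  0x37BE + 0x98C0 = 0x0D07E
  0xD07E + 0x3593 = 0x10611 → wrap carry → 0x0612
One's-complement sum = 0x0612.
Checksum = ~0x0612 & 0xFFFF = 0xF9ED.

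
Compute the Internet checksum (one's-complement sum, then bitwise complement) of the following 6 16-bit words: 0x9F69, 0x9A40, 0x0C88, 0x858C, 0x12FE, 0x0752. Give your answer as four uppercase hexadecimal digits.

One's-complement addition (fold any carry out of bit 15 back into bit 0):
  0x9F69 + 0x9A40 = 0x139A9 → wrap carry → 0x39AA
  0x39AA + 0x0C88 = 0x04632
  0x4632 + 0x858C = 0x0CBBE
  0xCBBE + 0x12FE = 0x0DEBC
  0xDEBC + 0x0752 = 0x0E60E
One's-complement sum = 0xE60E.
Checksum = ~0xE60E & 0xFFFF = 0x19F1.

19F1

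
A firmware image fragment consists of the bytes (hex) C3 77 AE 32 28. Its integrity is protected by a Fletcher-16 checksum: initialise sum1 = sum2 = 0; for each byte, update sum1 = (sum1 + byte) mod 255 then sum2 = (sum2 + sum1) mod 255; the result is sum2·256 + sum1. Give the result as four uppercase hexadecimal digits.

4944

Running sums (mod 255):
  after byte 0 (C3): sum1=195, sum2=195
  after byte 1 (77): sum1=59, sum2=254
  after byte 2 (AE): sum1=233, sum2=232
  after byte 3 (32): sum1=28, sum2=5
  after byte 4 (28): sum1=68, sum2=73
Checksum = sum2·256 + sum1 = 73·256 + 68 = 18756 = 0x4944.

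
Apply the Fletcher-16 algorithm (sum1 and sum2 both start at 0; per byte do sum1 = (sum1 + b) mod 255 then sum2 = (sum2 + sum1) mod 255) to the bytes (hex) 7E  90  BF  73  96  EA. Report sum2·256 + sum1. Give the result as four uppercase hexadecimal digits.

Running sums (mod 255):
  after byte 0 (7E): sum1=126, sum2=126
  after byte 1 (90): sum1=15, sum2=141
  after byte 2 (BF): sum1=206, sum2=92
  after byte 3 (73): sum1=66, sum2=158
  after byte 4 (96): sum1=216, sum2=119
  after byte 5 (EA): sum1=195, sum2=59
Checksum = sum2·256 + sum1 = 59·256 + 195 = 15299 = 0x3BC3.

3BC3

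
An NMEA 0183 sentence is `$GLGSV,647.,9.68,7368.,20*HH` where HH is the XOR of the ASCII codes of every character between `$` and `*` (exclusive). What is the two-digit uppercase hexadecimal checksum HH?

XOR the ASCII codes of the payload characters:
  'G' = 0x47 → acc = 0x47
  'L' = 0x4C → acc = 0x0B
  'G' = 0x47 → acc = 0x4C
  'S' = 0x53 → acc = 0x1F
  'V' = 0x56 → acc = 0x49
  ',' = 0x2C → acc = 0x65
  '6' = 0x36 → acc = 0x53
  '4' = 0x34 → acc = 0x67
  '7' = 0x37 → acc = 0x50
  '.' = 0x2E → acc = 0x7E
  ',' = 0x2C → acc = 0x52
  '9' = 0x39 → acc = 0x6B
  '.' = 0x2E → acc = 0x45
  '6' = 0x36 → acc = 0x73
  '8' = 0x38 → acc = 0x4B
  ',' = 0x2C → acc = 0x67
  '7' = 0x37 → acc = 0x50
  '3' = 0x33 → acc = 0x63
  '6' = 0x36 → acc = 0x55
  '8' = 0x38 → acc = 0x6D
  '.' = 0x2E → acc = 0x43
  ',' = 0x2C → acc = 0x6F
  '2' = 0x32 → acc = 0x5D
  '0' = 0x30 → acc = 0x6D
Checksum = 0x6D.

6D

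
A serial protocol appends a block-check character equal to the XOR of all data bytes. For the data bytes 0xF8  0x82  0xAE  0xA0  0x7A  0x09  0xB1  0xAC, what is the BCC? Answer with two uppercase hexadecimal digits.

1A

XOR the bytes together:
  start with 0xF8
  0xF8 ⊕ 0x82 = 0x7A
  0x7A ⊕ 0xAE = 0xD4
  0xD4 ⊕ 0xA0 = 0x74
  0x74 ⊕ 0x7A = 0x0E
  0x0E ⊕ 0x09 = 0x07
  0x07 ⊕ 0xB1 = 0xB6
  0xB6 ⊕ 0xAC = 0x1A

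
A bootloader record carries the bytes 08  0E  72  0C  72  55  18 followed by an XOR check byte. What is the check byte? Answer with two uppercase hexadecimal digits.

XOR the bytes together:
  start with 0x08
  0x08 ⊕ 0x0E = 0x06
  0x06 ⊕ 0x72 = 0x74
  0x74 ⊕ 0x0C = 0x78
  0x78 ⊕ 0x72 = 0x0A
  0x0A ⊕ 0x55 = 0x5F
  0x5F ⊕ 0x18 = 0x47

47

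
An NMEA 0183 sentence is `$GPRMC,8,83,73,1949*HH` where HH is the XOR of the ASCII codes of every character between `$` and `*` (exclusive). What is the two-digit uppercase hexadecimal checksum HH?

XOR the ASCII codes of the payload characters:
  'G' = 0x47 → acc = 0x47
  'P' = 0x50 → acc = 0x17
  'R' = 0x52 → acc = 0x45
  'M' = 0x4D → acc = 0x08
  'C' = 0x43 → acc = 0x4B
  ',' = 0x2C → acc = 0x67
  '8' = 0x38 → acc = 0x5F
  ',' = 0x2C → acc = 0x73
  '8' = 0x38 → acc = 0x4B
  '3' = 0x33 → acc = 0x78
  ',' = 0x2C → acc = 0x54
  '7' = 0x37 → acc = 0x63
  '3' = 0x33 → acc = 0x50
  ',' = 0x2C → acc = 0x7C
  '1' = 0x31 → acc = 0x4D
  '9' = 0x39 → acc = 0x74
  '4' = 0x34 → acc = 0x40
  '9' = 0x39 → acc = 0x79
Checksum = 0x79.

79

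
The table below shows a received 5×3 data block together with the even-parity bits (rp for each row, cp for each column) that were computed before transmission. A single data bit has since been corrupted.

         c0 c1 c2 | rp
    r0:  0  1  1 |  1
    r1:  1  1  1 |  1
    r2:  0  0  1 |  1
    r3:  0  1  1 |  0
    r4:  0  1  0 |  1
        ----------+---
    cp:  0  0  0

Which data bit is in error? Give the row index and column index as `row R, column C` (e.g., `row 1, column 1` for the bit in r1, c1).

row 0, column 0

Recompute each row's even parity and compare to rp:
  r0: data parity 0, sent rp 1 → mismatch
  r1: data parity 1, sent rp 1 → ok
  r2: data parity 1, sent rp 1 → ok
  r3: data parity 0, sent rp 0 → ok
  r4: data parity 1, sent rp 1 → ok
Recompute each column's even parity and compare to cp:
  c0: data parity 1, sent cp 0 → mismatch
  c1: data parity 0, sent cp 0 → ok
  c2: data parity 0, sent cp 0 → ok
Exactly one row (r0) and one column (c0) fail → the flipped bit is at their intersection.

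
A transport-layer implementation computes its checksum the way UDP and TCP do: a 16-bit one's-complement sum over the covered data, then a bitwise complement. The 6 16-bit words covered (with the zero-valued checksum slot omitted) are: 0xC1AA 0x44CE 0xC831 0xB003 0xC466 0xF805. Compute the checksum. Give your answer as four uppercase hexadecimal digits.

C4E4

One's-complement addition (fold any carry out of bit 15 back into bit 0):
  0xC1AA + 0x44CE = 0x10678 → wrap carry → 0x0679
  0x0679 + 0xC831 = 0x0CEAA
  0xCEAA + 0xB003 = 0x17EAD → wrap carry → 0x7EAE
  0x7EAE + 0xC466 = 0x14314 → wrap carry → 0x4315
  0x4315 + 0xF805 = 0x13B1A → wrap carry → 0x3B1B
One's-complement sum = 0x3B1B.
Checksum = ~0x3B1B & 0xFFFF = 0xC4E4.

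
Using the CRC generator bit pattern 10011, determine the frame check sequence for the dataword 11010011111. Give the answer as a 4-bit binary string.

1101

Append 4 zeros: 110100111110000. Divide by 10011 (XOR where the leading bit is 1):
  pos 0: 11010 XOR 10011 = 01001
  pos 1: 10010 XOR 10011 = 00001
  pos 5: 11111 XOR 10011 = 01100
  pos 6: 11001 XOR 10011 = 01010
  pos 7: 10100 XOR 10011 = 00111
  pos 9: 11100 XOR 10011 = 01111
  pos 10: 11110 XOR 10011 = 01101
Remainder (last 4 bits) = 1101. This is the CRC / FCS.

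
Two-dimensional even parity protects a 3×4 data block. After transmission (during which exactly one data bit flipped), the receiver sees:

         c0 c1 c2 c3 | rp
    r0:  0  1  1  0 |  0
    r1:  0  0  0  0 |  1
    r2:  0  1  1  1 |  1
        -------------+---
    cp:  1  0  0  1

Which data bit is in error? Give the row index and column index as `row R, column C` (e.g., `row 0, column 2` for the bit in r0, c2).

Recompute each row's even parity and compare to rp:
  r0: data parity 0, sent rp 0 → ok
  r1: data parity 0, sent rp 1 → mismatch
  r2: data parity 1, sent rp 1 → ok
Recompute each column's even parity and compare to cp:
  c0: data parity 0, sent cp 1 → mismatch
  c1: data parity 0, sent cp 0 → ok
  c2: data parity 0, sent cp 0 → ok
  c3: data parity 1, sent cp 1 → ok
Exactly one row (r1) and one column (c0) fail → the flipped bit is at their intersection.

row 1, column 0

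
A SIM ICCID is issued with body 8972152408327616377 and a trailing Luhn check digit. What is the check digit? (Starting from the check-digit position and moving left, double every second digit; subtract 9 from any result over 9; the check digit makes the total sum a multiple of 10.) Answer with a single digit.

9

Partial digits right→left: 7 7 3 6 1 6 7 2 3 8 0 4 2 5 1 2 7 9 8
Double every second digit counting from the check-digit position (so the 1st, 3rd, 5th, ... of the partial from the right).
  doubled (with −9 where >9): 5 6 2 5 6 0 4 2 5 7 → sum 42
  kept as-is: 7 6 6 2 8 4 5 2 9 → sum 49
Total = 42 + 49 = 91.
Check digit = (10 − (91 mod 10)) mod 10 = 9.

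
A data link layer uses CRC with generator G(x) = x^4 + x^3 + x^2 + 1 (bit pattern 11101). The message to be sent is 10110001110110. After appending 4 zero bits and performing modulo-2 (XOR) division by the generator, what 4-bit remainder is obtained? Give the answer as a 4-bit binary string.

Append 4 zeros: 101100011101100000. Divide by 11101 (XOR where the leading bit is 1):
  pos 0: 10110 XOR 11101 = 01011
  pos 1: 10110 XOR 11101 = 01011
  pos 2: 10110 XOR 11101 = 01011
  pos 3: 10111 XOR 11101 = 01010
  pos 4: 10101 XOR 11101 = 01000
  pos 5: 10001 XOR 11101 = 01100
  pos 6: 11000 XOR 11101 = 00101
  pos 8: 10111 XOR 11101 = 01010
  pos 9: 10100 XOR 11101 = 01001
  pos 10: 10010 XOR 11101 = 01111
  pos 11: 11110 XOR 11101 = 00011
Remainder (last 4 bits) = 1100. This is the CRC / FCS.

1100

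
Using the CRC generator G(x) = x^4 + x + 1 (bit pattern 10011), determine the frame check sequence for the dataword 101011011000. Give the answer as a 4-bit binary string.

Append 4 zeros: 1010110110000000. Divide by 10011 (XOR where the leading bit is 1):
  pos 0: 10101 XOR 10011 = 00110
  pos 2: 11010 XOR 10011 = 01001
  pos 3: 10011 XOR 10011 = 00000
  pos 8: 10000 XOR 10011 = 00011
  pos 11: 11000 XOR 10011 = 01011
Remainder (last 4 bits) = 1011. This is the CRC / FCS.

1011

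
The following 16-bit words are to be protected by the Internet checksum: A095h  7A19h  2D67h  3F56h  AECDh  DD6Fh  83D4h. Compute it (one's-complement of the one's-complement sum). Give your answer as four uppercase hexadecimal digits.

6881

One's-complement addition (fold any carry out of bit 15 back into bit 0):
  0xA095 + 0x7A19 = 0x11AAE → wrap carry → 0x1AAF
  0x1AAF + 0x2D67 = 0x04816
  0x4816 + 0x3F56 = 0x0876C
  0x876C + 0xAECD = 0x13639 → wrap carry → 0x363A
  0x363A + 0xDD6F = 0x113A9 → wrap carry → 0x13AA
  0x13AA + 0x83D4 = 0x0977E
One's-complement sum = 0x977E.
Checksum = ~0x977E & 0xFFFF = 0x6881.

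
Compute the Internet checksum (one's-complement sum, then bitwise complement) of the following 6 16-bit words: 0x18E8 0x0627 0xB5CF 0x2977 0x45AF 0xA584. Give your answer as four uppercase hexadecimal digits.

One's-complement addition (fold any carry out of bit 15 back into bit 0):
  0x18E8 + 0x0627 = 0x01F0F
  0x1F0F + 0xB5CF = 0x0D4DE
  0xD4DE + 0x2977 = 0x0FE55
  0xFE55 + 0x45AF = 0x14404 → wrap carry → 0x4405
  0x4405 + 0xA584 = 0x0E989
One's-complement sum = 0xE989.
Checksum = ~0xE989 & 0xFFFF = 0x1676.

1676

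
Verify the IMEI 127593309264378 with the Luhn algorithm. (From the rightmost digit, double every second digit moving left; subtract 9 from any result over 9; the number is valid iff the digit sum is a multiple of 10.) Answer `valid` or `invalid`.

From the right, keep odd positions and double even positions (subtract 9 from any doubled value over 9):
  doubled (positions 2,4,...): 5 8 4 0 6 1 4 → sum 28
  kept (positions 1,3,...): 8 3 6 9 3 9 7 1 → sum 46
Total = 74.
74 mod 10 = 4, so the number is invalid.

invalid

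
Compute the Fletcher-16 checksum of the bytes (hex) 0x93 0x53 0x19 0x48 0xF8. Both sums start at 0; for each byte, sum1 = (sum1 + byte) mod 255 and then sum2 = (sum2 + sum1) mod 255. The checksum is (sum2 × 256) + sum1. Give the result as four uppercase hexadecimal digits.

Running sums (mod 255):
  after byte 0 (0x93): sum1=147, sum2=147
  after byte 1 (0x53): sum1=230, sum2=122
  after byte 2 (0x19): sum1=0, sum2=122
  after byte 3 (0x48): sum1=72, sum2=194
  after byte 4 (0xF8): sum1=65, sum2=4
Checksum = sum2·256 + sum1 = 4·256 + 65 = 1089 = 0x0441.

0441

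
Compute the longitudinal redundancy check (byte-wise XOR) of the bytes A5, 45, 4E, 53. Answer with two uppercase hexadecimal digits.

XOR the bytes together:
  start with 0xA5
  0xA5 ⊕ 0x45 = 0xE0
  0xE0 ⊕ 0x4E = 0xAE
  0xAE ⊕ 0x53 = 0xFD

FD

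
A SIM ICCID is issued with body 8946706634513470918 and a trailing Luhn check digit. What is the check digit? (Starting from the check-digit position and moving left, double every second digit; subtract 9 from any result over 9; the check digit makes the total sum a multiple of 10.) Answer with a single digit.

2

Partial digits right→left: 8 1 9 0 7 4 3 1 5 4 3 6 6 0 7 6 4 9 8
Double every second digit counting from the check-digit position (so the 1st, 3rd, 5th, ... of the partial from the right).
  doubled (with −9 where >9): 7 9 5 6 1 6 3 5 8 7 → sum 57
  kept as-is: 1 0 4 1 4 6 0 6 9 → sum 31
Total = 57 + 31 = 88.
Check digit = (10 − (88 mod 10)) mod 10 = 2.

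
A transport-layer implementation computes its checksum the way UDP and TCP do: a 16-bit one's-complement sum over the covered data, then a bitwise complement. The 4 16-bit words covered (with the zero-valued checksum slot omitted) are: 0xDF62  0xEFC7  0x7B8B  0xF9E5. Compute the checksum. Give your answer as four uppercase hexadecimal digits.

BB63

One's-complement addition (fold any carry out of bit 15 back into bit 0):
  0xDF62 + 0xEFC7 = 0x1CF29 → wrap carry → 0xCF2A
  0xCF2A + 0x7B8B = 0x14AB5 → wrap carry → 0x4AB6
  0x4AB6 + 0xF9E5 = 0x1449B → wrap carry → 0x449C
One's-complement sum = 0x449C.
Checksum = ~0x449C & 0xFFFF = 0xBB63.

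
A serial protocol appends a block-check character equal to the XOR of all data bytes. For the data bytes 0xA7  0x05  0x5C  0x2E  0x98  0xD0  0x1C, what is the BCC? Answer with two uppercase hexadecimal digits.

XOR the bytes together:
  start with 0xA7
  0xA7 ⊕ 0x05 = 0xA2
  0xA2 ⊕ 0x5C = 0xFE
  0xFE ⊕ 0x2E = 0xD0
  0xD0 ⊕ 0x98 = 0x48
  0x48 ⊕ 0xD0 = 0x98
  0x98 ⊕ 0x1C = 0x84

84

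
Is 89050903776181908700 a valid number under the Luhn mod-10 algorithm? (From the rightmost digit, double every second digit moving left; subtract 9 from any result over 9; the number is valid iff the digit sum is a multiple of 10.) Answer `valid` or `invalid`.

From the right, keep odd positions and double even positions (subtract 9 from any doubled value over 9):
  doubled (positions 2,4,...): 0 7 9 7 3 5 0 0 0 7 → sum 38
  kept (positions 1,3,...): 0 7 0 1 1 7 3 9 5 9 → sum 42
Total = 80.
80 mod 10 = 0, so the number is valid.

valid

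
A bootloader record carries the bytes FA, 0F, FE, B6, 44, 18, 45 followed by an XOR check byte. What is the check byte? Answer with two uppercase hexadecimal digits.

XOR the bytes together:
  start with 0xFA
  0xFA ⊕ 0x0F = 0xF5
  0xF5 ⊕ 0xFE = 0x0B
  0x0B ⊕ 0xB6 = 0xBD
  0xBD ⊕ 0x44 = 0xF9
  0xF9 ⊕ 0x18 = 0xE1
  0xE1 ⊕ 0x45 = 0xA4

A4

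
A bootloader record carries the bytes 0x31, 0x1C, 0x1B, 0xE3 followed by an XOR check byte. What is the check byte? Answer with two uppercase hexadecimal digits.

D5

XOR the bytes together:
  start with 0x31
  0x31 ⊕ 0x1C = 0x2D
  0x2D ⊕ 0x1B = 0x36
  0x36 ⊕ 0xE3 = 0xD5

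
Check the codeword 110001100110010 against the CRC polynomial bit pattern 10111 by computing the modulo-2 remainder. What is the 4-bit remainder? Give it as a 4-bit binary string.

Modulo-2 division of 110001100110010 by 10111:
  pos 0: 11000 XOR 10111 = 01111
  pos 1: 11111 XOR 10111 = 01000
  pos 2: 10001 XOR 10111 = 00110
  pos 4: 11000 XOR 10111 = 01111
  pos 5: 11111 XOR 10111 = 01000
  pos 6: 10001 XOR 10111 = 00110
  pos 8: 11000 XOR 10111 = 01111
  pos 9: 11111 XOR 10111 = 01000
  pos 10: 10000 XOR 10111 = 00111
Remainder = 0111 (nonzero — an error is detected).

0111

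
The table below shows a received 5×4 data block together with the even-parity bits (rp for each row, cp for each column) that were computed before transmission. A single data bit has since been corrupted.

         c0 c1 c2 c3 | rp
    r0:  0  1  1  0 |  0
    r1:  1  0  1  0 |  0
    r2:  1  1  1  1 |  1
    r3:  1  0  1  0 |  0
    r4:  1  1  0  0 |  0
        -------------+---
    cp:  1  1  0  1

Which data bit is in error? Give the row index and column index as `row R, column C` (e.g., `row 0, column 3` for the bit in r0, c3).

Recompute each row's even parity and compare to rp:
  r0: data parity 0, sent rp 0 → ok
  r1: data parity 0, sent rp 0 → ok
  r2: data parity 0, sent rp 1 → mismatch
  r3: data parity 0, sent rp 0 → ok
  r4: data parity 0, sent rp 0 → ok
Recompute each column's even parity and compare to cp:
  c0: data parity 0, sent cp 1 → mismatch
  c1: data parity 1, sent cp 1 → ok
  c2: data parity 0, sent cp 0 → ok
  c3: data parity 1, sent cp 1 → ok
Exactly one row (r2) and one column (c0) fail → the flipped bit is at their intersection.

row 2, column 0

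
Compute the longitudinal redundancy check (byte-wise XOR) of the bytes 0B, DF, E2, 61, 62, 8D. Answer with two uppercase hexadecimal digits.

XOR the bytes together:
  start with 0x0B
  0x0B ⊕ 0xDF = 0xD4
  0xD4 ⊕ 0xE2 = 0x36
  0x36 ⊕ 0x61 = 0x57
  0x57 ⊕ 0x62 = 0x35
  0x35 ⊕ 0x8D = 0xB8

B8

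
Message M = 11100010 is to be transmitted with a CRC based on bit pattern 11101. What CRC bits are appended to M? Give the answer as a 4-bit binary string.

0110

Append 4 zeros: 111000100000. Divide by 11101 (XOR where the leading bit is 1):
  pos 0: 11100 XOR 11101 = 00001
  pos 4: 10100 XOR 11101 = 01001
  pos 5: 10010 XOR 11101 = 01111
  pos 6: 11110 XOR 11101 = 00011
Remainder (last 4 bits) = 0110. This is the CRC / FCS.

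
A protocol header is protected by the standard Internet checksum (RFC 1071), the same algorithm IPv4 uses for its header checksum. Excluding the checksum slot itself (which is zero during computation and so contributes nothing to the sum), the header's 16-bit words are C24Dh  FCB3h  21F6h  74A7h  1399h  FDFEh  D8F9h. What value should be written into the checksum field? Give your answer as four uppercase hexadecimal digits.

BFCE

One's-complement addition (fold any carry out of bit 15 back into bit 0):
  0xC24D + 0xFCB3 = 0x1BF00 → wrap carry → 0xBF01
  0xBF01 + 0x21F6 = 0x0E0F7
  0xE0F7 + 0x74A7 = 0x1559E → wrap carry → 0x559F
  0x559F + 0x1399 = 0x06938
  0x6938 + 0xFDFE = 0x16736 → wrap carry → 0x6737
  0x6737 + 0xD8F9 = 0x14030 → wrap carry → 0x4031
One's-complement sum = 0x4031.
Checksum = ~0x4031 & 0xFFFF = 0xBFCE.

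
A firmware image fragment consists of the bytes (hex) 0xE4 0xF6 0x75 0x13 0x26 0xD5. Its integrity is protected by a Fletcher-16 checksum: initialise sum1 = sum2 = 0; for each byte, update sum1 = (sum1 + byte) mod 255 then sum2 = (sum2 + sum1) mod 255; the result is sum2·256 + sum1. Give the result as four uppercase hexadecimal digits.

6160

Running sums (mod 255):
  after byte 0 (0xE4): sum1=228, sum2=228
  after byte 1 (0xF6): sum1=219, sum2=192
  after byte 2 (0x75): sum1=81, sum2=18
  after byte 3 (0x13): sum1=100, sum2=118
  after byte 4 (0x26): sum1=138, sum2=1
  after byte 5 (0xD5): sum1=96, sum2=97
Checksum = sum2·256 + sum1 = 97·256 + 96 = 24928 = 0x6160.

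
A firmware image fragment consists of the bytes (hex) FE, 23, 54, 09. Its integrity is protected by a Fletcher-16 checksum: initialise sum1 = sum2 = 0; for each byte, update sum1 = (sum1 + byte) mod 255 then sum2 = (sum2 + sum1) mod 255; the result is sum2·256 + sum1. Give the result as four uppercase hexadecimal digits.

Running sums (mod 255):
  after byte 0 (FE): sum1=254, sum2=254
  after byte 1 (23): sum1=34, sum2=33
  after byte 2 (54): sum1=118, sum2=151
  after byte 3 (09): sum1=127, sum2=23
Checksum = sum2·256 + sum1 = 23·256 + 127 = 6015 = 0x177F.

177F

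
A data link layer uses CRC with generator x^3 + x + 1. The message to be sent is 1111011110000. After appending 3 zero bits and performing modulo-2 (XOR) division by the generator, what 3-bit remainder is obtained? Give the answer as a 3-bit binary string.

Append 3 zeros: 1111011110000000. Divide by 1011 (XOR where the leading bit is 1):
  pos 0: 1111 XOR 1011 = 0100
  pos 1: 1000 XOR 1011 = 0011
  pos 3: 1111 XOR 1011 = 0100
  pos 4: 1001 XOR 1011 = 0010
  pos 6: 1010 XOR 1011 = 0001
  pos 9: 1000 XOR 1011 = 0011
  pos 11: 1100 XOR 1011 = 0111
  pos 12: 1110 XOR 1011 = 0101
Remainder (last 3 bits) = 101. This is the CRC / FCS.

101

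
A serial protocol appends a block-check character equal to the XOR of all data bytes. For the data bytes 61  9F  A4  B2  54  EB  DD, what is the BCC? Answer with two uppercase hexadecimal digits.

XOR the bytes together:
  start with 0x61
  0x61 ⊕ 0x9F = 0xFE
  0xFE ⊕ 0xA4 = 0x5A
  0x5A ⊕ 0xB2 = 0xE8
  0xE8 ⊕ 0x54 = 0xBC
  0xBC ⊕ 0xEB = 0x57
  0x57 ⊕ 0xDD = 0x8A

8A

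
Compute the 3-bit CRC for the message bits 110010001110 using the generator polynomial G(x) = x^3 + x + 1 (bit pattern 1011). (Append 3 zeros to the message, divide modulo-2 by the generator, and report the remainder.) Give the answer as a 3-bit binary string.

011

Append 3 zeros: 110010001110000. Divide by 1011 (XOR where the leading bit is 1):
  pos 0: 1100 XOR 1011 = 0111
  pos 1: 1111 XOR 1011 = 0100
  pos 2: 1000 XOR 1011 = 0011
  pos 4: 1100 XOR 1011 = 0111
  pos 5: 1111 XOR 1011 = 0100
  pos 6: 1001 XOR 1011 = 0010
  pos 8: 1010 XOR 1011 = 0001
  pos 11: 1000 XOR 1011 = 0011
Remainder (last 3 bits) = 011. This is the CRC / FCS.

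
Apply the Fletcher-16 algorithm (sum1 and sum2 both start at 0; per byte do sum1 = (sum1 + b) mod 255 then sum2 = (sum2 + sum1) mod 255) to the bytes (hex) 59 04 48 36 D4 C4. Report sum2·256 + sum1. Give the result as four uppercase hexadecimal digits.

5E75

Running sums (mod 255):
  after byte 0 (59): sum1=89, sum2=89
  after byte 1 (04): sum1=93, sum2=182
  after byte 2 (48): sum1=165, sum2=92
  after byte 3 (36): sum1=219, sum2=56
  after byte 4 (D4): sum1=176, sum2=232
  after byte 5 (C4): sum1=117, sum2=94
Checksum = sum2·256 + sum1 = 94·256 + 117 = 24181 = 0x5E75.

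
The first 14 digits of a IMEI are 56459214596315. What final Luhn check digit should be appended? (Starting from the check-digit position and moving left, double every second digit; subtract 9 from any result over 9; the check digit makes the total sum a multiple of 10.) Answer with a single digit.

Partial digits right→left: 5 1 3 6 9 5 4 1 2 9 5 4 6 5
Double every second digit counting from the check-digit position (so the 1st, 3rd, 5th, ... of the partial from the right).
  doubled (with −9 where >9): 1 6 9 8 4 1 3 → sum 32
  kept as-is: 1 6 5 1 9 4 5 → sum 31
Total = 32 + 31 = 63.
Check digit = (10 − (63 mod 10)) mod 10 = 7.

7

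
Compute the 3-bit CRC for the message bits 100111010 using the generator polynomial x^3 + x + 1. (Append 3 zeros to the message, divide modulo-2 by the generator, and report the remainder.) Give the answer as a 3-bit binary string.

Append 3 zeros: 100111010000. Divide by 1011 (XOR where the leading bit is 1):
  pos 0: 1001 XOR 1011 = 0010
  pos 2: 1011 XOR 1011 = 0000
  pos 7: 1000 XOR 1011 = 0011
Remainder (last 3 bits) = 110. This is the CRC / FCS.

110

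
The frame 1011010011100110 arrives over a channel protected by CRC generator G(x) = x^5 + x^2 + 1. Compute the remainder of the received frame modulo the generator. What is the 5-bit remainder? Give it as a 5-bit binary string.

00001

Modulo-2 division of 1011010011100110 by 100101:
  pos 0: 101101 XOR 100101 = 001000
  pos 2: 100000 XOR 100101 = 000101
  pos 5: 101111 XOR 100101 = 001010
  pos 7: 101000 XOR 100101 = 001101
  pos 9: 110111 XOR 100101 = 010010
  pos 10: 100100 XOR 100101 = 000001
Remainder = 00001 (nonzero — an error is detected).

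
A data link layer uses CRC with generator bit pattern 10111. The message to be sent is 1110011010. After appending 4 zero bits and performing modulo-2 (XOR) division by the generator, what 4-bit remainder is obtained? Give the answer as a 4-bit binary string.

1111

Append 4 zeros: 11100110100000. Divide by 10111 (XOR where the leading bit is 1):
  pos 0: 11100 XOR 10111 = 01011
  pos 1: 10111 XOR 10111 = 00000
  pos 6: 10100 XOR 10111 = 00011
  pos 9: 11000 XOR 10111 = 01111
Remainder (last 4 bits) = 1111. This is the CRC / FCS.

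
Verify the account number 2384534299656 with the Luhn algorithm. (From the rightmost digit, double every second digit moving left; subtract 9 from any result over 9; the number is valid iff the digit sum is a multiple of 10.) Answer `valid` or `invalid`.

From the right, keep odd positions and double even positions (subtract 9 from any doubled value over 9):
  doubled (positions 2,4,...): 1 9 4 6 8 6 → sum 34
  kept (positions 1,3,...): 6 6 9 4 5 8 2 → sum 40
Total = 74.
74 mod 10 = 4, so the number is invalid.

invalid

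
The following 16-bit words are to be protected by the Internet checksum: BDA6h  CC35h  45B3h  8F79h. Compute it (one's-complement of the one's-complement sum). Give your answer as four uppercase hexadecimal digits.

One's-complement addition (fold any carry out of bit 15 back into bit 0):
  0xBDA6 + 0xCC35 = 0x189DB → wrap carry → 0x89DC
  0x89DC + 0x45B3 = 0x0CF8F
  0xCF8F + 0x8F79 = 0x15F08 → wrap carry → 0x5F09
One's-complement sum = 0x5F09.
Checksum = ~0x5F09 & 0xFFFF = 0xA0F6.

A0F6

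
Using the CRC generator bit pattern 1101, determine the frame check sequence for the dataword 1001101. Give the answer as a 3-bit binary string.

Append 3 zeros: 1001101000. Divide by 1101 (XOR where the leading bit is 1):
  pos 0: 1001 XOR 1101 = 0100
  pos 1: 1001 XOR 1101 = 0100
  pos 2: 1000 XOR 1101 = 0101
  pos 3: 1011 XOR 1101 = 0110
  pos 4: 1100 XOR 1101 = 0001
Remainder (last 3 bits) = 100. This is the CRC / FCS.

100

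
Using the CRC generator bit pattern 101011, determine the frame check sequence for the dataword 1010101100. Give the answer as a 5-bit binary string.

10101

Append 5 zeros: 101010110000000. Divide by 101011 (XOR where the leading bit is 1):
  pos 0: 101010 XOR 101011 = 000001
  pos 5: 111000 XOR 101011 = 010011
  pos 6: 100110 XOR 101011 = 001101
  pos 8: 110100 XOR 101011 = 011111
  pos 9: 111110 XOR 101011 = 010101
Remainder (last 5 bits) = 10101. This is the CRC / FCS.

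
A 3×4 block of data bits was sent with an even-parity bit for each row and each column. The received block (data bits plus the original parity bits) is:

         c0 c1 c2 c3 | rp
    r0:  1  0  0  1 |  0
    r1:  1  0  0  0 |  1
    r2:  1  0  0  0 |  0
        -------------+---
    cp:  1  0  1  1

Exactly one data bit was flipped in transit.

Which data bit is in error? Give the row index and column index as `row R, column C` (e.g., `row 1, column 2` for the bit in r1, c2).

row 2, column 2

Recompute each row's even parity and compare to rp:
  r0: data parity 0, sent rp 0 → ok
  r1: data parity 1, sent rp 1 → ok
  r2: data parity 1, sent rp 0 → mismatch
Recompute each column's even parity and compare to cp:
  c0: data parity 1, sent cp 1 → ok
  c1: data parity 0, sent cp 0 → ok
  c2: data parity 0, sent cp 1 → mismatch
  c3: data parity 1, sent cp 1 → ok
Exactly one row (r2) and one column (c2) fail → the flipped bit is at their intersection.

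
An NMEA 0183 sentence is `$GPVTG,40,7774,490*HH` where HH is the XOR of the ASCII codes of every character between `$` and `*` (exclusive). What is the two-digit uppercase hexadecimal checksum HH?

XOR the ASCII codes of the payload characters:
  'G' = 0x47 → acc = 0x47
  'P' = 0x50 → acc = 0x17
  'V' = 0x56 → acc = 0x41
  'T' = 0x54 → acc = 0x15
  'G' = 0x47 → acc = 0x52
  ',' = 0x2C → acc = 0x7E
  '4' = 0x34 → acc = 0x4A
  '0' = 0x30 → acc = 0x7A
  ',' = 0x2C → acc = 0x56
  '7' = 0x37 → acc = 0x61
  '7' = 0x37 → acc = 0x56
  '7' = 0x37 → acc = 0x61
  '4' = 0x34 → acc = 0x55
  ',' = 0x2C → acc = 0x79
  '4' = 0x34 → acc = 0x4D
  '9' = 0x39 → acc = 0x74
  '0' = 0x30 → acc = 0x44
Checksum = 0x44.

44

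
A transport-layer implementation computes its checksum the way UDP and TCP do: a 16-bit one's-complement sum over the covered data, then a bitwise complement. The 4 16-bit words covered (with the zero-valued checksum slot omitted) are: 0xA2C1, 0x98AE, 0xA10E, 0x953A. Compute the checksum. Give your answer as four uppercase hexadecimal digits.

8E46

One's-complement addition (fold any carry out of bit 15 back into bit 0):
  0xA2C1 + 0x98AE = 0x13B6F → wrap carry → 0x3B70
  0x3B70 + 0xA10E = 0x0DC7E
  0xDC7E + 0x953A = 0x171B8 → wrap carry → 0x71B9
One's-complement sum = 0x71B9.
Checksum = ~0x71B9 & 0xFFFF = 0x8E46.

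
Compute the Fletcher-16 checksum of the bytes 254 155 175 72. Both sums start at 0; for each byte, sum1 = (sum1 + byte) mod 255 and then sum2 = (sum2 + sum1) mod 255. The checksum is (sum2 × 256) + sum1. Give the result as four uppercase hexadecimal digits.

7692

Running sums (mod 255):
  after byte 0 (254): sum1=254, sum2=254
  after byte 1 (155): sum1=154, sum2=153
  after byte 2 (175): sum1=74, sum2=227
  after byte 3 (72): sum1=146, sum2=118
Checksum = sum2·256 + sum1 = 118·256 + 146 = 30354 = 0x7692.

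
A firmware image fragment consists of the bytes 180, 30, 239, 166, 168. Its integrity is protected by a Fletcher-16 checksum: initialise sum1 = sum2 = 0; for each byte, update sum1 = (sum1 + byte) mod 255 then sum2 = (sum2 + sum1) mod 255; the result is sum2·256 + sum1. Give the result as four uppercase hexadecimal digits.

Running sums (mod 255):
  after byte 0 (180): sum1=180, sum2=180
  after byte 1 (30): sum1=210, sum2=135
  after byte 2 (239): sum1=194, sum2=74
  after byte 3 (166): sum1=105, sum2=179
  after byte 4 (168): sum1=18, sum2=197
Checksum = sum2·256 + sum1 = 197·256 + 18 = 50450 = 0xC512.

C512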